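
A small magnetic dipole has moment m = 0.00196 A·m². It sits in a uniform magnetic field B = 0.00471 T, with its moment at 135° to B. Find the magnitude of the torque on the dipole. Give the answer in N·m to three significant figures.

τ ≈ 6.53×10⁻⁶ N·m

Torque on a magnetic dipole: τ = mB sinθ.
τ = (0.00196)(0.00471)·sin135° = 6.528×10⁻⁶ N·m.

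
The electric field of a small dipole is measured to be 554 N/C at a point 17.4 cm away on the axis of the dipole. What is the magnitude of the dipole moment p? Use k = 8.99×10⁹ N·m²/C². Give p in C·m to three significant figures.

On axis E = 2kp/r³, so p = Er³/(2k).
p = (554)·(0.174)³ / (2·8.99×10⁹) = 1.623×10⁻¹⁰ C·m.

p ≈ 1.62×10⁻¹⁰ C·m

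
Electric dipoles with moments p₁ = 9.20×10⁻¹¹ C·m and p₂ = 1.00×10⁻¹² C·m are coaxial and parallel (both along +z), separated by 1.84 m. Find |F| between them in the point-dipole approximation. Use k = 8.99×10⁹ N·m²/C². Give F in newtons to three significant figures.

On-axis field of dipole 1 at distance r: E = 2kp₁/r³. Force on dipole 2 is F = p₂·dE/dr (gradient along axis).
dE/dr = −6kp₁/r⁴, so |F| = 6kp₁p₂/r⁴ (attractive for aligned moments).
F = 6(8.99×10⁹)(9.20×10⁻¹¹)(1.00×10⁻¹²)/(1.84)⁴ = 4.329×10⁻¹³ N.

F ≈ 4.33×10⁻¹³ N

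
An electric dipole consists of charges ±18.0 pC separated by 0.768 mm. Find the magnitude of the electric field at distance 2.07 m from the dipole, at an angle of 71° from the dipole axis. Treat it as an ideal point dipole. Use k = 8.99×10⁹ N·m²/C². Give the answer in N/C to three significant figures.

Dipole moment p = qd = (1.80×10⁻¹¹ C)(7.68×10⁻⁴ m) = 1.382×10⁻¹⁴ C·m.
At angle θ the dipole field magnitude is E = (kp/r³)·√(1 + 3cos²θ).
kp/r³ = (8.99×10⁹)(1.382×10⁻¹⁴) / (2.07)³ = 1.401×10⁻⁵ N/C.
√(1 + 3cos²71°) = √(1 + 3·0.1060) = √1.3180 ≈ 1.1480.
E ≈ 1.401×10⁻⁵ × 1.148 = 1.608×10⁻⁵ N/C.

E ≈ 1.61×10⁻⁵ N/C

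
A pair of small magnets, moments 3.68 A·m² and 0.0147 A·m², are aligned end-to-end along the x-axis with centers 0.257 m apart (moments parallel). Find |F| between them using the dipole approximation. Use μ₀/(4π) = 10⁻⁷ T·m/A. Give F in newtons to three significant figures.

F ≈ 7.44×10⁻⁶ N

On-axis B of dipole 1: B = (μ₀/4π)·2m₁/r³. Force on dipole 2: F = m₂·dB/dr.
dB/dr = −(μ₀/4π)·6m₁/r⁴, so |F| = (μ₀/4π)·6m₁m₂/r⁴.
F = 6(10⁻⁷)(3.68)(0.0147)/(0.257)⁴ = 7.440×10⁻⁶ N.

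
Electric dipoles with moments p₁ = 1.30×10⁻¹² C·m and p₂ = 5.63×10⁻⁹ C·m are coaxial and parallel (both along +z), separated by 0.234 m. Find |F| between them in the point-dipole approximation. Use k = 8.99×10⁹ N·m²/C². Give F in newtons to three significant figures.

F ≈ 1.32×10⁻⁷ N

On-axis field of dipole 1 at distance r: E = 2kp₁/r³. Force on dipole 2 is F = p₂·dE/dr (gradient along axis).
dE/dr = −6kp₁/r⁴, so |F| = 6kp₁p₂/r⁴ (attractive for aligned moments).
F = 6(8.99×10⁹)(1.30×10⁻¹²)(5.63×10⁻⁹)/(0.234)⁴ = 1.317×10⁻⁷ N.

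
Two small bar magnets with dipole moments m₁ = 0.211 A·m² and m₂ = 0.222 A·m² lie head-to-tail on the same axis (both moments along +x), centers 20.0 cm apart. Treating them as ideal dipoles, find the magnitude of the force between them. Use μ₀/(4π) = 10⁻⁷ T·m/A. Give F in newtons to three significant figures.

F ≈ 1.76×10⁻⁵ N

On-axis B of dipole 1: B = (μ₀/4π)·2m₁/r³. Force on dipole 2: F = m₂·dB/dr.
dB/dr = −(μ₀/4π)·6m₁/r⁴, so |F| = (μ₀/4π)·6m₁m₂/r⁴.
F = 6(10⁻⁷)(0.211)(0.222)/(0.200)⁴ = 1.757×10⁻⁵ N.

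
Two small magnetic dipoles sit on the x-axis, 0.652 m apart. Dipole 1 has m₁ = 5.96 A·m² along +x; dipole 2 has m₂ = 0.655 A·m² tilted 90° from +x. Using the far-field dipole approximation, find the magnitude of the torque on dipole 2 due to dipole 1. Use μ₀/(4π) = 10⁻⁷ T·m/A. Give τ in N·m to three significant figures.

τ ≈ 2.82×10⁻⁶ N·m

Dipole B is on the axis of dipole A, so B₁ there is axial: B₁ = (μ₀/4π)·2m₁/r³ along +x.
B₁ = 2(10⁻⁷)(5.96)/(0.652)³ = 4.301×10⁻⁶ T.
τ = m₂ B₁ sinθ.
τ = (0.655)(4.301×10⁻⁶)·sin90° = 2.817×10⁻⁶ N·m.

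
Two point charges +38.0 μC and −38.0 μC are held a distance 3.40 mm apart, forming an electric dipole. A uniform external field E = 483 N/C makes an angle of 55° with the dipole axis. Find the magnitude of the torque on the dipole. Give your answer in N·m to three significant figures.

τ ≈ 5.11×10⁻⁵ N·m

Dipole moment p = qd = (3.80×10⁻⁵ C)(0.00340 m) = 1.292×10⁻⁷ C·m.
Torque on an electric dipole: τ = pE sinθ.
τ = (1.292×10⁻⁷)(483)·sin55° = 5.112×10⁻⁵ N·m.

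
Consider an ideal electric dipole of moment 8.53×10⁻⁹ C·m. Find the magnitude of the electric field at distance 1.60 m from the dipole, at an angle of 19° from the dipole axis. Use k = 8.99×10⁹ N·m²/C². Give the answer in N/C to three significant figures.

E ≈ 35.9 N/C

At angle θ the dipole field magnitude is E = (kp/r³)·√(1 + 3cos²θ).
kp/r³ = (8.99×10⁹)(8.53×10⁻⁹) / (1.60)³ = 18.72 N/C.
√(1 + 3cos²19°) = √(1 + 3·0.8940) = √3.6820 ≈ 1.9189.
E ≈ 18.72 × 1.919 = 35.92 N/C.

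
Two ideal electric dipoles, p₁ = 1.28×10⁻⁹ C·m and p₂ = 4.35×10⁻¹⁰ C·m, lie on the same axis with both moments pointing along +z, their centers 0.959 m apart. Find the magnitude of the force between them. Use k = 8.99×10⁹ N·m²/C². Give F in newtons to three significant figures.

On-axis field of dipole 1 at distance r: E = 2kp₁/r³. Force on dipole 2 is F = p₂·dE/dr (gradient along axis).
dE/dr = −6kp₁/r⁴, so |F| = 6kp₁p₂/r⁴ (attractive for aligned moments).
F = 6(8.99×10⁹)(1.28×10⁻⁹)(4.35×10⁻¹⁰)/(0.959)⁴ = 3.551×10⁻⁸ N.

F ≈ 3.55×10⁻⁸ N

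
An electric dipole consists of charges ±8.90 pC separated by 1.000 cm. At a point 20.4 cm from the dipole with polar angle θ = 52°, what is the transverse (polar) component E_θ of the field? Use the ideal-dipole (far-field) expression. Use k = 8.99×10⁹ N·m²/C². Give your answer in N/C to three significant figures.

Dipole moment p = qd = (8.90×10⁻¹² C)(0.0100 m) = 8.90×10⁻¹⁴ C·m.
For a dipole, E_θ = (kp sinθ)/r³.
kp/r³ = (8.99×10⁹)(8.90×10⁻¹⁴)/(0.204)³ = 0.09425 N/C.
E_θ = 0.09425·sin52° = 0.07427 N/C.

E_θ ≈ 0.0743 N/C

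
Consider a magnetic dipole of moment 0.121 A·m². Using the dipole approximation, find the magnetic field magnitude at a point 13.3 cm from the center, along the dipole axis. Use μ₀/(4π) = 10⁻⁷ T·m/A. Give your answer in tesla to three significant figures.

B ≈ 1.03×10⁻⁵ T

On axis B = (μ₀/4π)·2m/r³.
B = 2·(10⁻⁷)·(0.121) / (0.133)³ = 1.029×10⁻⁵ T.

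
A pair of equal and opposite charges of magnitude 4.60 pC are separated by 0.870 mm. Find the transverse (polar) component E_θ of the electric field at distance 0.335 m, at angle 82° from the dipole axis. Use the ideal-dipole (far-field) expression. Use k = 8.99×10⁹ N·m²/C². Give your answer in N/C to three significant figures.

Dipole moment p = qd = (4.60×10⁻¹² C)(8.70×10⁻⁴ m) = 4.002×10⁻¹⁵ C·m.
For a dipole, E_θ = (kp sinθ)/r³.
kp/r³ = (8.99×10⁹)(4.002×10⁻¹⁵)/(0.335)³ = 9.570×10⁻⁴ N/C.
E_θ = 9.570×10⁻⁴·sin82° = 9.477×10⁻⁴ N/C.

E_θ ≈ 9.48×10⁻⁴ N/C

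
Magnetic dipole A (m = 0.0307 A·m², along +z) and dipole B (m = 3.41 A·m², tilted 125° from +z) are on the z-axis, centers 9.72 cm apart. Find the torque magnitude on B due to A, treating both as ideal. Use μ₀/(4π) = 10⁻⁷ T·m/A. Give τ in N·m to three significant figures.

τ ≈ 1.87×10⁻⁵ N·m

Dipole B is on the axis of dipole A, so B₁ there is axial: B₁ = (μ₀/4π)·2m₁/r³ along +z.
B₁ = 2(10⁻⁷)(0.0307)/(0.0972)³ = 6.686×10⁻⁶ T.
τ = m₂ B₁ sinθ.
τ = (3.41)(6.686×10⁻⁶)·sin125° = 1.868×10⁻⁵ N·m.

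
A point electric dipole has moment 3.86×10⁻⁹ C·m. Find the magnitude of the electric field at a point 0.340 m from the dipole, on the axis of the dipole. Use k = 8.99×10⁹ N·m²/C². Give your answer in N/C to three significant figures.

E ≈ 1770 N/C

On the dipole axis E = 2kp/r³.
E = 2·(8.99×10⁹)(3.86×10⁻⁹) / (0.340)³ = 1766 N/C.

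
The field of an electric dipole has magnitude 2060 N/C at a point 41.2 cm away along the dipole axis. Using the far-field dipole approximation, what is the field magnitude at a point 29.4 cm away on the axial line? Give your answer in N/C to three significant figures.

Dipole fields scale as 1/r³ in the far field; the geometry is the same at both points.
E₂ = E₁ · (r₁/r₂)³ = 2060 · (41.2/29.4)³.
(r₁/r₂)³ = (1.401)³ = 2.752.
E₂ ≈ 5669 N/C.

E ≈ 5670 N/C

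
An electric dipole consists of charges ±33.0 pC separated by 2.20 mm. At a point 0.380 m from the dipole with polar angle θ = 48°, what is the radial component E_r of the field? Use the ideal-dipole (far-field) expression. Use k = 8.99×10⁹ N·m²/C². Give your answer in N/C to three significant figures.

E_r ≈ 0.0159 N/C

Dipole moment p = qd = (3.30×10⁻¹¹ C)(0.00220 m) = 7.26×10⁻¹⁴ C·m.
For a dipole, E_r = (2kp cosθ)/r³.
kp/r³ = (8.99×10⁹)(7.26×10⁻¹⁴)/(0.380)³ = 0.01189 N/C.
E_r = 2·0.01189·cos48° = 0.01592 N/C.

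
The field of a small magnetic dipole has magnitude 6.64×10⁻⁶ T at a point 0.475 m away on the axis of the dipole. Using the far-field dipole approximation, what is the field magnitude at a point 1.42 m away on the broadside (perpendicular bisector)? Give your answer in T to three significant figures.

Dipole fields scale as 1/r³ in the far field.
The axial field is twice the equatorial field at the same r, so the geometry factor is 1/2.
B₂ = B₁ · (1/2) · (r₁/r₂)³ = 6.64×10⁻⁶ · 0.5 · (0.475/1.42)³.
(r₁/r₂)³ = (0.3345)³ = 0.03743.
B₂ ≈ 1.243×10⁻⁷ T.

B ≈ 1.24×10⁻⁷ T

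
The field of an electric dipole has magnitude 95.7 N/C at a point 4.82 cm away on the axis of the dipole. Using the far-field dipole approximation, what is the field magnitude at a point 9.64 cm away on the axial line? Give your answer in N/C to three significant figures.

E ≈ 12.0 N/C

Dipole fields scale as 1/r³ in the far field; the geometry is the same at both points.
E₂ = E₁ · (r₁/r₂)³ = 95.7 · (4.82/9.64)³.
(r₁/r₂)³ = (0.5)³ = 0.125.
E₂ ≈ 11.96 N/C.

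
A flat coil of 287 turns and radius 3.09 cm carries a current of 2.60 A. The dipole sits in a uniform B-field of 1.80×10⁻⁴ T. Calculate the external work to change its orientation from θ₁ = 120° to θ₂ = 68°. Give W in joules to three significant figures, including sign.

m = NIA = NIπa² = 287·(2.60)·π·(0.0309)² = 2.238 A·m².
W_ext = ΔU = −mB cosθ₂ + mB cosθ₁ = mB(cosθ₁ − cosθ₂).
W = (2.238)(1.80×10⁻⁴)·(cos120° − cos68°) = (4.028×10⁻⁴)·(-0.8746) = -3.523×10⁻⁴ J.

W ≈ -3.52×10⁻⁴ J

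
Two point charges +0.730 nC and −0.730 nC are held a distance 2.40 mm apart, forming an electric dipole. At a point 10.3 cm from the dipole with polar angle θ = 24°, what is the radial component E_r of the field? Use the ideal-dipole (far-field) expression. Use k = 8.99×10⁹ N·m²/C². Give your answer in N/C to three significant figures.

Dipole moment p = qd = (7.30×10⁻¹⁰ C)(0.00240 m) = 1.752×10⁻¹² C·m.
For a dipole, E_r = (2kp cosθ)/r³.
kp/r³ = (8.99×10⁹)(1.752×10⁻¹²)/(0.103)³ = 14.41 N/C.
E_r = 2·14.41·cos24° = 26.34 N/C.

E_r ≈ 26.3 N/C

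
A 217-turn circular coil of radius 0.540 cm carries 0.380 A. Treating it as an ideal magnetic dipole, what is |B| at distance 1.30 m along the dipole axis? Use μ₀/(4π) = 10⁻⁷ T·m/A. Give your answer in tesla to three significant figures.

m = NIA = NIπa² = 217·(0.380)·π·(0.00540)² = 0.007554 A·m².
On axis B = (μ₀/4π)·2m/r³.
B = 2·(10⁻⁷)·(0.007554) / (1.30)³ = 6.877×10⁻¹⁰ T.

B ≈ 6.88×10⁻¹⁰ T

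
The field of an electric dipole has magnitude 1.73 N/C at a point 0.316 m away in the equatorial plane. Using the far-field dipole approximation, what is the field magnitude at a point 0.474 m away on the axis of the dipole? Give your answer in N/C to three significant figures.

Dipole fields scale as 1/r³ in the far field.
The axial field is twice the equatorial field at the same r, so the geometry factor is 2/1.
E₂ = E₁ · (2/1) · (r₁/r₂)³ = 1.73 · 2 · (0.316/0.474)³.
(r₁/r₂)³ = (0.6667)³ = 0.2963.
E₂ ≈ 1.025 N/C.

E ≈ 1.03 N/C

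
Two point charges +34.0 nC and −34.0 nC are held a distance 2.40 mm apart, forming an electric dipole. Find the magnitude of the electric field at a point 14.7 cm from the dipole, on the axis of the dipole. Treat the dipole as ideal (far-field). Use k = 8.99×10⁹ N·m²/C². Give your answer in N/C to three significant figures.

Dipole moment p = qd = (3.40×10⁻⁸ C)(0.00240 m) = 8.16×10⁻¹¹ C·m.
On the dipole axis E = 2kp/r³.
E = 2·(8.99×10⁹)(8.16×10⁻¹¹) / (0.147)³ = 461.9 N/C.

E ≈ 462 N/C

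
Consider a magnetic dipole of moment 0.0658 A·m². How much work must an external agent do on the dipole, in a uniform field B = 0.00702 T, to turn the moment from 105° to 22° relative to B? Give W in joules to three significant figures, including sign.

W ≈ -5.48×10⁻⁴ J

W_ext = ΔU = −mB cosθ₂ + mB cosθ₁ = mB(cosθ₁ − cosθ₂).
W = (0.0658)(0.00702)·(cos105° − cos22°) = (4.619×10⁻⁴)·(-1.1860) = -5.478×10⁻⁴ J.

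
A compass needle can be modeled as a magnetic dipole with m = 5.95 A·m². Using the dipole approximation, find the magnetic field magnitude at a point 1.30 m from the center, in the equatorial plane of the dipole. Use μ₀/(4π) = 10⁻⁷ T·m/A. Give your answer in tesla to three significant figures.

B ≈ 2.71×10⁻⁷ T

In the equatorial plane B = (μ₀/4π)·m/r³ (half the axial value).
B = (10⁻⁷)·(5.95) / (1.30)³ = 2.708×10⁻⁷ T.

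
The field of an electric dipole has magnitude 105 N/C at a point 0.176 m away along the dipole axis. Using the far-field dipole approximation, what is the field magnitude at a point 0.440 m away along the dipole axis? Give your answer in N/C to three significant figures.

Dipole fields scale as 1/r³ in the far field; the geometry is the same at both points.
E₂ = E₁ · (r₁/r₂)³ = 105 · (0.176/0.440)³.
(r₁/r₂)³ = (0.4)³ = 0.064.
E₂ ≈ 6.720 N/C.

E ≈ 6.72 N/C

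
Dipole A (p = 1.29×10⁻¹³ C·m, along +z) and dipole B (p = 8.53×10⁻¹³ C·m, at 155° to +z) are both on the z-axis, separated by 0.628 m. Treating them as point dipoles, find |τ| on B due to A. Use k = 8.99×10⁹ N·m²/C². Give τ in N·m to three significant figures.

The second dipole sits on the axis of the first, so the field there is axial: E₁ = 2kp₁/r³ along +z.
E₁ = 2(8.99×10⁹)(1.29×10⁻¹³)/(0.628)³ = 0.009365 N/C.
Torque on the second dipole: τ = p₂ E₁ sinθ.
τ = (8.53×10⁻¹³)(0.009365)·sin155° = 3.376×10⁻¹⁵ N·m.

τ ≈ 3.38×10⁻¹⁵ N·m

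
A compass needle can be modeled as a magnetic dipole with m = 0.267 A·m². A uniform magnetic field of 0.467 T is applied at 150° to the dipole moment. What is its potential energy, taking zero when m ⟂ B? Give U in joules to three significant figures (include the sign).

U = −m·B = −mB cosθ.
U = −(0.267)(0.467)·cos150° = 0.1080 J.

U ≈ 0.108 J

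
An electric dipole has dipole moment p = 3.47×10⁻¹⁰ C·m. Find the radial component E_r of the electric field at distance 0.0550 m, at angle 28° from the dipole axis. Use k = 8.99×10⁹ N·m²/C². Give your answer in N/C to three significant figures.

E_r ≈ 3.31×10⁴ N/C

For a dipole, E_r = (2kp cosθ)/r³.
kp/r³ = (8.99×10⁹)(3.47×10⁻¹⁰)/(0.0550)³ = 1.875×10⁴ N/C.
E_r = 2·1.875×10⁴·cos28° = 3.311×10⁴ N/C.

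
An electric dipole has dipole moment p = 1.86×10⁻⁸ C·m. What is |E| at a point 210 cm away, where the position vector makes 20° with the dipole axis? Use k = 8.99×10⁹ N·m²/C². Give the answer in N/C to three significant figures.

At angle θ the dipole field magnitude is E = (kp/r³)·√(1 + 3cos²θ).
kp/r³ = (8.99×10⁹)(1.86×10⁻⁸) / (2.10)³ = 18.06 N/C.
√(1 + 3cos²20°) = √(1 + 3·0.8830) = √3.6491 ≈ 1.9103.
E ≈ 18.06 × 1.910 = 34.49 N/C.

E ≈ 34.5 N/C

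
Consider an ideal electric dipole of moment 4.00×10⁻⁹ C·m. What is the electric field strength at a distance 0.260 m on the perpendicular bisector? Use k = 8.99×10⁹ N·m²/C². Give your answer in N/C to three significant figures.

On the perpendicular bisector E = kp/r³ (half the axial value at the same distance).
E = (8.99×10⁹)(4.00×10⁻⁹) / (0.260)³ = 2046 N/C.

E ≈ 2050 N/C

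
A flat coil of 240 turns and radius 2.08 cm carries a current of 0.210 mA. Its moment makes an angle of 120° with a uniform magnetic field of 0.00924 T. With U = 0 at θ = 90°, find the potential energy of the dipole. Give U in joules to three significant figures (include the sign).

m = NIA = NIπa² = 240·(2.10×10⁻⁴)·π·(0.0208)² = 6.85×10⁻⁵ A·m².
U = −m·B = −mB cosθ.
U = −(6.85×10⁻⁵)(0.00924)·cos120° = 3.165×10⁻⁷ J.

U ≈ 3.16×10⁻⁷ J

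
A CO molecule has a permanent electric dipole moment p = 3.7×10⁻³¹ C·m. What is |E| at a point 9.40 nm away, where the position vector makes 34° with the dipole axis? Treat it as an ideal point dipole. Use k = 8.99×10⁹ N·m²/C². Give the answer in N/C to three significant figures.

E ≈ 7010 N/C

At angle θ the dipole field magnitude is E = (kp/r³)·√(1 + 3cos²θ).
kp/r³ = (8.99×10⁹)(3.70×10⁻³¹) / (9.40×10⁻⁹)³ = 4005 N/C.
√(1 + 3cos²34°) = √(1 + 3·0.6873) = √3.0619 ≈ 1.7498.
E ≈ 4005 × 1.750 = 7008 N/C.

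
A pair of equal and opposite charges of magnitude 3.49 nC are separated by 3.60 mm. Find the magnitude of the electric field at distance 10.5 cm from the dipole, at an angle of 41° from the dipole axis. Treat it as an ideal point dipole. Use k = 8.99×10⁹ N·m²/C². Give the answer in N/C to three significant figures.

Dipole moment p = qd = (3.49×10⁻⁹ C)(0.00360 m) = 1.256×10⁻¹¹ C·m.
At angle θ the dipole field magnitude is E = (kp/r³)·√(1 + 3cos²θ).
kp/r³ = (8.99×10⁹)(1.256×10⁻¹¹) / (0.105)³ = 97.54 N/C.
√(1 + 3cos²41°) = √(1 + 3·0.5696) = √2.7088 ≈ 1.6458.
E ≈ 97.54 × 1.646 = 160.5 N/C.

E ≈ 161 N/C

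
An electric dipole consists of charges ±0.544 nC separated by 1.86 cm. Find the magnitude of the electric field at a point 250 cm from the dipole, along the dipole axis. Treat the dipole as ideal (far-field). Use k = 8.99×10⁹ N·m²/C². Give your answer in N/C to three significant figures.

E ≈ 0.0116 N/C

Dipole moment p = qd = (5.44×10⁻¹⁰ C)(0.0186 m) = 1.012×10⁻¹¹ C·m.
On the dipole axis E = 2kp/r³.
E = 2·(8.99×10⁹)(1.012×10⁻¹¹) / (2.50)³ = 0.01165 N/C.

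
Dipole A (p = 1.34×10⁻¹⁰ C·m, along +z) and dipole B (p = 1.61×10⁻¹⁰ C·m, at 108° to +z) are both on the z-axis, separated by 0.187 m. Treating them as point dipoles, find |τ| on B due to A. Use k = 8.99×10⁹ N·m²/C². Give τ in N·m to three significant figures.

The second dipole sits on the axis of the first, so the field there is axial: E₁ = 2kp₁/r³ along +z.
E₁ = 2(8.99×10⁹)(1.34×10⁻¹⁰)/(0.187)³ = 368.4 N/C.
Torque on the second dipole: τ = p₂ E₁ sinθ.
τ = (1.61×10⁻¹⁰)(368.4)·sin108° = 5.642×10⁻⁸ N·m.

τ ≈ 5.64×10⁻⁸ N·m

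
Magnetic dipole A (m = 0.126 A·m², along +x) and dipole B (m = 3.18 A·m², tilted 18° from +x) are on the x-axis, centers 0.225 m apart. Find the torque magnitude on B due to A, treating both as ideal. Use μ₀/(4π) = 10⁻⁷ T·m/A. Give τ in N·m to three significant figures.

τ ≈ 2.17×10⁻⁶ N·m

Dipole B is on the axis of dipole A, so B₁ there is axial: B₁ = (μ₀/4π)·2m₁/r³ along +x.
B₁ = 2(10⁻⁷)(0.126)/(0.225)³ = 2.212×10⁻⁶ T.
τ = m₂ B₁ sinθ.
τ = (3.18)(2.212×10⁻⁶)·sin18° = 2.174×10⁻⁶ N·m.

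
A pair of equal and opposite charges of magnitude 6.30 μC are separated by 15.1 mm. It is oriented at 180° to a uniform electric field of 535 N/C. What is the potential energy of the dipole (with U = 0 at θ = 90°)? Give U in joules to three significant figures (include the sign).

Dipole moment p = qd = (6.30×10⁻⁶ C)(0.0151 m) = 9.513×10⁻⁸ C·m.
U = −p·E = −pE cosθ.
U = −(9.513×10⁻⁸)(535)·cos180° = 5.089×10⁻⁵ J.

U ≈ 5.09×10⁻⁵ J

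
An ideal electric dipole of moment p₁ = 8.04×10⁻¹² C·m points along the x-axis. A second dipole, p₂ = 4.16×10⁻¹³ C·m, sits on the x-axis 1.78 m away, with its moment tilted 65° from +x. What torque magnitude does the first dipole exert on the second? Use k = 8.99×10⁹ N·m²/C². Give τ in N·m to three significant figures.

τ ≈ 9.66×10⁻¹⁵ N·m

The second dipole sits on the axis of the first, so the field there is axial: E₁ = 2kp₁/r³ along +x.
E₁ = 2(8.99×10⁹)(8.04×10⁻¹²)/(1.78)³ = 0.02563 N/C.
Torque on the second dipole: τ = p₂ E₁ sinθ.
τ = (4.16×10⁻¹³)(0.02563)·sin65° = 9.664×10⁻¹⁵ N·m.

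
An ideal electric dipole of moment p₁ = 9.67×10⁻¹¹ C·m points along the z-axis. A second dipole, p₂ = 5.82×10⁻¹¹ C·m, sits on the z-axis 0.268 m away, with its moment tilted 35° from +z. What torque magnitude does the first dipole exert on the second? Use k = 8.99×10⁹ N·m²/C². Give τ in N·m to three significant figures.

The second dipole sits on the axis of the first, so the field there is axial: E₁ = 2kp₁/r³ along +z.
E₁ = 2(8.99×10⁹)(9.67×10⁻¹¹)/(0.268)³ = 90.33 N/C.
Torque on the second dipole: τ = p₂ E₁ sinθ.
τ = (5.82×10⁻¹¹)(90.33)·sin35° = 3.015×10⁻⁹ N·m.

τ ≈ 3.02×10⁻⁹ N·m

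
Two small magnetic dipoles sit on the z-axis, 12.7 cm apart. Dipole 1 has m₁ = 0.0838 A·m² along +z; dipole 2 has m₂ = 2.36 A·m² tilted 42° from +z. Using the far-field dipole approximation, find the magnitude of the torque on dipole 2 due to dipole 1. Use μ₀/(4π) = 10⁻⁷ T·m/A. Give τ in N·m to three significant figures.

τ ≈ 1.29×10⁻⁵ N·m

Dipole B is on the axis of dipole A, so B₁ there is axial: B₁ = (μ₀/4π)·2m₁/r³ along +z.
B₁ = 2(10⁻⁷)(0.0838)/(0.127)³ = 8.182×10⁻⁶ T.
τ = m₂ B₁ sinθ.
τ = (2.36)(8.182×10⁻⁶)·sin42° = 1.292×10⁻⁵ N·m.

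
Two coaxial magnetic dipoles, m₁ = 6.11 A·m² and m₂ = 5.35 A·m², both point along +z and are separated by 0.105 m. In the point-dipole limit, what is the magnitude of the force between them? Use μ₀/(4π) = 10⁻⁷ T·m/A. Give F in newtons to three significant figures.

F ≈ 0.161 N

On-axis B of dipole 1: B = (μ₀/4π)·2m₁/r³. Force on dipole 2: F = m₂·dB/dr.
dB/dr = −(μ₀/4π)·6m₁/r⁴, so |F| = (μ₀/4π)·6m₁m₂/r⁴.
F = 6(10⁻⁷)(6.11)(5.35)/(0.105)⁴ = 0.1614 N.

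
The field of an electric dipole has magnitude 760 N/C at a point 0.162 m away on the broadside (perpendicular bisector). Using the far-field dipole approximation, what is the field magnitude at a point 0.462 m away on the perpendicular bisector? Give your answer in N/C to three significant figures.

Dipole fields scale as 1/r³ in the far field; the geometry is the same at both points.
E₂ = E₁ · (r₁/r₂)³ = 760 · (0.162/0.462)³.
(r₁/r₂)³ = (0.3506)³ = 0.04311.
E₂ ≈ 32.77 N/C.

E ≈ 32.8 N/C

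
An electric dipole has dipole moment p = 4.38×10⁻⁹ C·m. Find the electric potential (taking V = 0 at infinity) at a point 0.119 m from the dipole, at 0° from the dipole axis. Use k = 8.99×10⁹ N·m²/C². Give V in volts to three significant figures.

V ≈ 2780 V

The dipole potential is V = kp cosθ / r².
V = (8.99×10⁹)(4.38×10⁻⁹)·cos0° / (0.119)² = 2781 V.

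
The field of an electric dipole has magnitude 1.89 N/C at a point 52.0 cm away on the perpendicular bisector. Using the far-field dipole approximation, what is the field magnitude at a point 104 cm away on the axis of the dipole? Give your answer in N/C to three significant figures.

E ≈ 0.472 N/C

Dipole fields scale as 1/r³ in the far field.
The axial field is twice the equatorial field at the same r, so the geometry factor is 2/1.
E₂ = E₁ · (2/1) · (r₁/r₂)³ = 1.89 · 2 · (52.0/104)³.
(r₁/r₂)³ = (0.5)³ = 0.125.
E₂ ≈ 0.4725 N/C.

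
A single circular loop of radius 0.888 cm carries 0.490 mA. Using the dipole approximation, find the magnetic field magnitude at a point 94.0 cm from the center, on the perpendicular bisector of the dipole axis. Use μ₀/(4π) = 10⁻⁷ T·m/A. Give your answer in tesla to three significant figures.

Magnetic moment m = IA = Iπa² = (4.90×10⁻⁴)·π·(0.00888)² = 1.214×10⁻⁷ A·m².
In the equatorial plane B = (μ₀/4π)·m/r³ (half the axial value).
B = (10⁻⁷)·(1.214×10⁻⁷) / (0.940)³ = 1.462×10⁻¹⁴ T.

B ≈ 1.46×10⁻¹⁴ T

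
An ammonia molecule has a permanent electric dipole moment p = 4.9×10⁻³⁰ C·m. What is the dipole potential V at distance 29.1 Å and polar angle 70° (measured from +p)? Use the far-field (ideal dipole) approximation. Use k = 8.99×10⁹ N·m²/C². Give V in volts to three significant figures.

V ≈ 0.00178 V

The dipole potential is V = kp cosθ / r².
V = (8.99×10⁹)(4.90×10⁻³⁰)·cos70° / (2.91×10⁻⁹)² = 0.001779 V.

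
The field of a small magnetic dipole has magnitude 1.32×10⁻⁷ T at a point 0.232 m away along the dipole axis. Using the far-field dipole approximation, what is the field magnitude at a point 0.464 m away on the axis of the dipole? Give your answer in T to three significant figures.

B ≈ 1.65×10⁻⁸ T

Dipole fields scale as 1/r³ in the far field; the geometry is the same at both points.
B₂ = B₁ · (r₁/r₂)³ = 1.32×10⁻⁷ · (0.232/0.464)³.
(r₁/r₂)³ = (0.5)³ = 0.125.
B₂ ≈ 1.650×10⁻⁸ T.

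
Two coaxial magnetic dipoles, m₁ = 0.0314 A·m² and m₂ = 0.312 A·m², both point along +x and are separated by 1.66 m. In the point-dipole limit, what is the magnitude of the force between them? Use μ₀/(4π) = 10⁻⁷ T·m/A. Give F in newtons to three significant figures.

F ≈ 7.74×10⁻¹⁰ N

On-axis B of dipole 1: B = (μ₀/4π)·2m₁/r³. Force on dipole 2: F = m₂·dB/dr.
dB/dr = −(μ₀/4π)·6m₁/r⁴, so |F| = (μ₀/4π)·6m₁m₂/r⁴.
F = 6(10⁻⁷)(0.0314)(0.312)/(1.66)⁴ = 7.741×10⁻¹⁰ N.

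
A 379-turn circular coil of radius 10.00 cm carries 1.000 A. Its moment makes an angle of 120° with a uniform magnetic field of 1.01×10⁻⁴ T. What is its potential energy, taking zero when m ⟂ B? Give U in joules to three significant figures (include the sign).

m = NIA = NIπa² = 379·(1.00)·π·(0.100)² = 11.91 A·m².
U = −m·B = −mB cosθ.
U = −(11.91)(1.01×10⁻⁴)·cos120° = 6.015×10⁻⁴ J.

U ≈ 6.01×10⁻⁴ J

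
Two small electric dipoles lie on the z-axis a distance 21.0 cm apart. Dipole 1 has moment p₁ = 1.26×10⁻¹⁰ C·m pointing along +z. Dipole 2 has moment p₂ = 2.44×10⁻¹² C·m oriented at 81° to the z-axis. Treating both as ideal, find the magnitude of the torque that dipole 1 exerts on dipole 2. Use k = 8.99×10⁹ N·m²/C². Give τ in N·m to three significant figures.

The second dipole sits on the axis of the first, so the field there is axial: E₁ = 2kp₁/r³ along +z.
E₁ = 2(8.99×10⁹)(1.26×10⁻¹⁰)/(0.210)³ = 244.6 N/C.
Torque on the second dipole: τ = p₂ E₁ sinθ.
τ = (2.44×10⁻¹²)(244.6)·sin81° = 5.895×10⁻¹⁰ N·m.

τ ≈ 5.90×10⁻¹⁰ N·m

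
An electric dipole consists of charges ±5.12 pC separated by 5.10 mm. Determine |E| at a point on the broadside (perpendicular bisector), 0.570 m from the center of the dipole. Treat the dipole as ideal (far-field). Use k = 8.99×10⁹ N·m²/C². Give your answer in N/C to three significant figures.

Dipole moment p = qd = (5.12×10⁻¹² C)(0.00510 m) = 2.611×10⁻¹⁴ C·m.
On the perpendicular bisector E = kp/r³ (half the axial value at the same distance).
E = (8.99×10⁹)(2.611×10⁻¹⁴) / (0.570)³ = 0.001267 N/C.

E ≈ 0.00127 N/C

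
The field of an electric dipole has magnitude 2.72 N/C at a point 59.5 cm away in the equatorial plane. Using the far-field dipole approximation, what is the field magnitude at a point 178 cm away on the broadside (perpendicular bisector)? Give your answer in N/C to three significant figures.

E ≈ 0.102 N/C

Dipole fields scale as 1/r³ in the far field; the geometry is the same at both points.
E₂ = E₁ · (r₁/r₂)³ = 2.72 · (59.5/178)³.
(r₁/r₂)³ = (0.3343)³ = 0.03735.
E₂ ≈ 0.1016 N/C.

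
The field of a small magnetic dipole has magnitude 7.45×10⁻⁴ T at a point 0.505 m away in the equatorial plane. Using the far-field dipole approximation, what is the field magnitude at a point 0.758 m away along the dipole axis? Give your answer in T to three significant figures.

Dipole fields scale as 1/r³ in the far field.
The axial field is twice the equatorial field at the same r, so the geometry factor is 2/1.
B₂ = B₁ · (2/1) · (r₁/r₂)³ = 7.45×10⁻⁴ · 2 · (0.505/0.758)³.
(r₁/r₂)³ = (0.6662)³ = 0.2957.
B₂ ≈ 4.406×10⁻⁴ T.

B ≈ 4.41×10⁻⁴ T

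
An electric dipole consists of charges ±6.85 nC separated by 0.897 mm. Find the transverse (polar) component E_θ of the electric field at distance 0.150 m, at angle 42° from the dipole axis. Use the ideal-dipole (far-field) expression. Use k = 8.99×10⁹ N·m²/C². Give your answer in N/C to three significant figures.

Dipole moment p = qd = (6.85×10⁻⁹ C)(8.97×10⁻⁴ m) = 6.144×10⁻¹² C·m.
For a dipole, E_θ = (kp sinθ)/r³.
kp/r³ = (8.99×10⁹)(6.144×10⁻¹²)/(0.150)³ = 16.37 N/C.
E_θ = 16.37·sin42° = 10.95 N/C.

E_θ ≈ 11.0 N/C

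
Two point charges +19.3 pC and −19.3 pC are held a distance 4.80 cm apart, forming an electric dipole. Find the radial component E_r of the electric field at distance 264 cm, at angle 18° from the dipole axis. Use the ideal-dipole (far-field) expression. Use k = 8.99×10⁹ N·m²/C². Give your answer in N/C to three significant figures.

E_r ≈ 8.61×10⁻⁴ N/C

Dipole moment p = qd = (1.93×10⁻¹¹ C)(0.0480 m) = 9.264×10⁻¹³ C·m.
For a dipole, E_r = (2kp cosθ)/r³.
kp/r³ = (8.99×10⁹)(9.264×10⁻¹³)/(2.64)³ = 4.526×10⁻⁴ N/C.
E_r = 2·4.526×10⁻⁴·cos18° = 8.610×10⁻⁴ N/C.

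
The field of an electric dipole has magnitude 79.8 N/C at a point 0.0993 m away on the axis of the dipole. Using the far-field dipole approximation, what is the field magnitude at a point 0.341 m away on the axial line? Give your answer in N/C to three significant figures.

E ≈ 1.97 N/C

Dipole fields scale as 1/r³ in the far field; the geometry is the same at both points.
E₂ = E₁ · (r₁/r₂)³ = 79.8 · (0.0993/0.341)³.
(r₁/r₂)³ = (0.2912)³ = 0.02469.
E₂ ≈ 1.971 N/C.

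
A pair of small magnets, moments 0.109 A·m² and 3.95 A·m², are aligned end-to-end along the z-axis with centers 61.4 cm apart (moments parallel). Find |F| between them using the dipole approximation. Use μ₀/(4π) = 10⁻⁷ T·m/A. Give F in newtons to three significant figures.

F ≈ 1.82×10⁻⁶ N

On-axis B of dipole 1: B = (μ₀/4π)·2m₁/r³. Force on dipole 2: F = m₂·dB/dr.
dB/dr = −(μ₀/4π)·6m₁/r⁴, so |F| = (μ₀/4π)·6m₁m₂/r⁴.
F = 6(10⁻⁷)(0.109)(3.95)/(0.614)⁴ = 1.818×10⁻⁶ N.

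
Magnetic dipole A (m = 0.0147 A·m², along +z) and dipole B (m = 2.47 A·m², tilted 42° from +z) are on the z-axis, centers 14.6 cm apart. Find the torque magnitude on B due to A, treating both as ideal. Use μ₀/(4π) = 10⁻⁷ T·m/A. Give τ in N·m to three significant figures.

Dipole B is on the axis of dipole A, so B₁ there is axial: B₁ = (μ₀/4π)·2m₁/r³ along +z.
B₁ = 2(10⁻⁷)(0.0147)/(0.146)³ = 9.447×10⁻⁷ T.
τ = m₂ B₁ sinθ.
τ = (2.47)(9.447×10⁻⁷)·sin42° = 1.561×10⁻⁶ N·m.

τ ≈ 1.56×10⁻⁶ N·m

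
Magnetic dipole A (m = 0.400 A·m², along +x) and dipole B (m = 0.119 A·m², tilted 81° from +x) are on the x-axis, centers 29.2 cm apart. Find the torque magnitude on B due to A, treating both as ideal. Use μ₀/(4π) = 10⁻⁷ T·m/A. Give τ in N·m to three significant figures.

τ ≈ 3.78×10⁻⁷ N·m

Dipole B is on the axis of dipole A, so B₁ there is axial: B₁ = (μ₀/4π)·2m₁/r³ along +x.
B₁ = 2(10⁻⁷)(0.400)/(0.292)³ = 3.213×10⁻⁶ T.
τ = m₂ B₁ sinθ.
τ = (0.119)(3.213×10⁻⁶)·sin81° = 3.777×10⁻⁷ N·m.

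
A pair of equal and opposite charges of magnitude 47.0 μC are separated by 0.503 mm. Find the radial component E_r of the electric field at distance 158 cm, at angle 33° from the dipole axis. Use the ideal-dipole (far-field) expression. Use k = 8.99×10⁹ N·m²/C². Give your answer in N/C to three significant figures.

E_r ≈ 90.4 N/C

Dipole moment p = qd = (4.70×10⁻⁵ C)(5.03×10⁻⁴ m) = 2.364×10⁻⁸ C·m.
For a dipole, E_r = (2kp cosθ)/r³.
kp/r³ = (8.99×10⁹)(2.364×10⁻⁸)/(1.58)³ = 53.88 N/C.
E_r = 2·53.88·cos33° = 90.38 N/C.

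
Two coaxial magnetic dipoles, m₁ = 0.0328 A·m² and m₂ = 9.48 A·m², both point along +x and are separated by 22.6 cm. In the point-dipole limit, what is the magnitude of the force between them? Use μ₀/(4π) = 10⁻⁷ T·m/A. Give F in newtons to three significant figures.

On-axis B of dipole 1: B = (μ₀/4π)·2m₁/r³. Force on dipole 2: F = m₂·dB/dr.
dB/dr = −(μ₀/4π)·6m₁/r⁴, so |F| = (μ₀/4π)·6m₁m₂/r⁴.
F = 6(10⁻⁷)(0.0328)(9.48)/(0.226)⁴ = 7.152×10⁻⁵ N.

F ≈ 7.15×10⁻⁵ N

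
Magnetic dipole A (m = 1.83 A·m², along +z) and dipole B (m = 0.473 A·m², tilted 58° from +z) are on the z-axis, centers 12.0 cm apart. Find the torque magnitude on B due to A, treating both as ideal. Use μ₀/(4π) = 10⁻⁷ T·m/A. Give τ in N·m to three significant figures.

τ ≈ 8.50×10⁻⁵ N·m

Dipole B is on the axis of dipole A, so B₁ there is axial: B₁ = (μ₀/4π)·2m₁/r³ along +z.
B₁ = 2(10⁻⁷)(1.83)/(0.120)³ = 2.118×10⁻⁴ T.
τ = m₂ B₁ sinθ.
τ = (0.473)(2.118×10⁻⁴)·sin58° = 8.496×10⁻⁵ N·m.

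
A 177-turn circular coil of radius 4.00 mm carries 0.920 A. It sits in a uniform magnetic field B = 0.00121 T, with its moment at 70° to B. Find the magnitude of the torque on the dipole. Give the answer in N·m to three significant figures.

m = NIA = NIπa² = 177·(0.920)·π·(0.00400)² = 0.008185 A·m².
Torque on a magnetic dipole: τ = mB sinθ.
τ = (0.008185)(0.00121)·sin70° = 9.307×10⁻⁶ N·m.

τ ≈ 9.31×10⁻⁶ N·m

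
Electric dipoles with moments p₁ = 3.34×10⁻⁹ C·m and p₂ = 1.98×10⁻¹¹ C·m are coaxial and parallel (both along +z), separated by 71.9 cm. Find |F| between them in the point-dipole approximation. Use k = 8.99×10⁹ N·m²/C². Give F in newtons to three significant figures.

F ≈ 1.33×10⁻⁸ N

On-axis field of dipole 1 at distance r: E = 2kp₁/r³. Force on dipole 2 is F = p₂·dE/dr (gradient along axis).
dE/dr = −6kp₁/r⁴, so |F| = 6kp₁p₂/r⁴ (attractive for aligned moments).
F = 6(8.99×10⁹)(3.34×10⁻⁹)(1.98×10⁻¹¹)/(0.719)⁴ = 1.335×10⁻⁸ N.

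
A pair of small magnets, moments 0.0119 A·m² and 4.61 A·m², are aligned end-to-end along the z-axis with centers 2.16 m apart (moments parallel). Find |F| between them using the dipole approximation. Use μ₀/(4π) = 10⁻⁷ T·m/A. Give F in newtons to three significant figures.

On-axis B of dipole 1: B = (μ₀/4π)·2m₁/r³. Force on dipole 2: F = m₂·dB/dr.
dB/dr = −(μ₀/4π)·6m₁/r⁴, so |F| = (μ₀/4π)·6m₁m₂/r⁴.
F = 6(10⁻⁷)(0.0119)(4.61)/(2.16)⁴ = 1.512×10⁻⁹ N.

F ≈ 1.51×10⁻⁹ N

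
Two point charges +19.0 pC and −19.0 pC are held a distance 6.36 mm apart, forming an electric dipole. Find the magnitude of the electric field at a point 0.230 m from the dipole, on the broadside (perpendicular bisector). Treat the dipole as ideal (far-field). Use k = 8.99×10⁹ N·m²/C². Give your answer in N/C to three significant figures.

E ≈ 0.0893 N/C

Dipole moment p = qd = (1.90×10⁻¹¹ C)(0.00636 m) = 1.208×10⁻¹³ C·m.
On the perpendicular bisector E = kp/r³ (half the axial value at the same distance).
E = (8.99×10⁹)(1.208×10⁻¹³) / (0.230)³ = 0.08926 N/C.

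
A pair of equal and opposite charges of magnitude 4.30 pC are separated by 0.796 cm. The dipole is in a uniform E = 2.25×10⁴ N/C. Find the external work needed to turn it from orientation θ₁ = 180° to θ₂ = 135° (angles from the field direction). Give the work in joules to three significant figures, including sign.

W ≈ -2.26×10⁻¹⁰ J

Dipole moment p = qd = (4.30×10⁻¹² C)(0.00796 m) = 3.423×10⁻¹⁴ C·m.
W_ext = ΔU = U(θ₂) − U(θ₁) = −pE cosθ₂ − (−pE cosθ₁) = pE(cosθ₁ − cosθ₂).
W = (3.423×10⁻¹⁴)(2.25×10⁴)·(cos180° − cos135°) = (7.702×10⁻¹⁰)·(-0.2929) = -2.256×10⁻¹⁰ J.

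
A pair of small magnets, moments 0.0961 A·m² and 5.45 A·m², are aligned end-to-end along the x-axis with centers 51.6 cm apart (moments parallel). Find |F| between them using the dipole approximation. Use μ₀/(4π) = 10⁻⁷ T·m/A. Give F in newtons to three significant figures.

On-axis B of dipole 1: B = (μ₀/4π)·2m₁/r³. Force on dipole 2: F = m₂·dB/dr.
dB/dr = −(μ₀/4π)·6m₁/r⁴, so |F| = (μ₀/4π)·6m₁m₂/r⁴.
F = 6(10⁻⁷)(0.0961)(5.45)/(0.516)⁴ = 4.433×10⁻⁶ N.

F ≈ 4.43×10⁻⁶ N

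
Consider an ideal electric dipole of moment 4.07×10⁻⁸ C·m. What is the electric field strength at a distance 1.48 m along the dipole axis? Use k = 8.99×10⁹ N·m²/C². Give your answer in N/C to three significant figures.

E ≈ 226 N/C

On the dipole axis E = 2kp/r³.
E = 2·(8.99×10⁹)(4.07×10⁻⁸) / (1.48)³ = 225.7 N/C.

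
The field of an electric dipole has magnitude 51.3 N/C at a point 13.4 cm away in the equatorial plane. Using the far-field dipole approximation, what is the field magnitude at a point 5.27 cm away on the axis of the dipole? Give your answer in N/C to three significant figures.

Dipole fields scale as 1/r³ in the far field.
The axial field is twice the equatorial field at the same r, so the geometry factor is 2/1.
E₂ = E₁ · (2/1) · (r₁/r₂)³ = 51.3 · 2 · (13.4/5.27)³.
(r₁/r₂)³ = (2.543)³ = 16.44.
E₂ ≈ 1687 N/C.

E ≈ 1690 N/C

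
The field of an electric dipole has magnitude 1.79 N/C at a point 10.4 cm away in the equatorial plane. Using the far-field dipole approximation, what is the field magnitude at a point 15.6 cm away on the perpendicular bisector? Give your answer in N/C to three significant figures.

Dipole fields scale as 1/r³ in the far field; the geometry is the same at both points.
E₂ = E₁ · (r₁/r₂)³ = 1.79 · (10.4/15.6)³.
(r₁/r₂)³ = (0.6667)³ = 0.2963.
E₂ ≈ 0.5304 N/C.

E ≈ 0.530 N/C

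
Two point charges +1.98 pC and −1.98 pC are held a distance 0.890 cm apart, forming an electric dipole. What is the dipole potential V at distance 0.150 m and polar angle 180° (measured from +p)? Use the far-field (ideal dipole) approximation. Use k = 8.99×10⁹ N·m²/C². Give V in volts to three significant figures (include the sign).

Dipole moment p = qd = (1.98×10⁻¹² C)(0.00890 m) = 1.762×10⁻¹⁴ C·m.
The dipole potential is V = kp cosθ / r².
V = (8.99×10⁹)(1.762×10⁻¹⁴)·cos180° / (0.150)² = -0.007040 V.

V ≈ -0.00704 V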